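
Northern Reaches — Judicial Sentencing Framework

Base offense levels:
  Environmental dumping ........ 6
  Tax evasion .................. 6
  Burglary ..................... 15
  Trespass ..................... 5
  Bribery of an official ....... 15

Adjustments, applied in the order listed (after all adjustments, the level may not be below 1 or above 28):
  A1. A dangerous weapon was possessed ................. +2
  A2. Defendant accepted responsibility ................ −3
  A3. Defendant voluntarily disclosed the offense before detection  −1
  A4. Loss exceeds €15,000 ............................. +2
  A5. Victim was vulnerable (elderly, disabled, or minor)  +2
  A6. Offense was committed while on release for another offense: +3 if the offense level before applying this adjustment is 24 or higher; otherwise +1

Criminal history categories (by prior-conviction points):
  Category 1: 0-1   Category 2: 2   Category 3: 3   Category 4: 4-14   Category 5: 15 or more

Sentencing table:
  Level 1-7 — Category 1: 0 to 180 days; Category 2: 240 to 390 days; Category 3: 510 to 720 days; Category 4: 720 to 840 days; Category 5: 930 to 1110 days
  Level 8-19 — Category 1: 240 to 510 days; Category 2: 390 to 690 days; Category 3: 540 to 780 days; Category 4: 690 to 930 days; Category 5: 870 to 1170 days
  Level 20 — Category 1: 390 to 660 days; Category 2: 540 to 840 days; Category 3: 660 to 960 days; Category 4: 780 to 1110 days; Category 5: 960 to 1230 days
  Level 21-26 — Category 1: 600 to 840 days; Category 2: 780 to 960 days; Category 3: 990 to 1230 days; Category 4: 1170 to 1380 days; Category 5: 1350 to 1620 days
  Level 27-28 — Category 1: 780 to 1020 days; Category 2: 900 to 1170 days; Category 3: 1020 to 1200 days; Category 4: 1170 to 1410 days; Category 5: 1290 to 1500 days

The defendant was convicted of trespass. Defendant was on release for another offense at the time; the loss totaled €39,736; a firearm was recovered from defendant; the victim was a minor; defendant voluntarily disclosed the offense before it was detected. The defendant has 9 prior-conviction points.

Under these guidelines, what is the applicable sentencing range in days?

690-930 days

Base offense level for trespass: 5.
A1 applies: 5 + 2 = 7.
A3 applies: 7 − 1 = 6.
A4 applies: 6 + 2 = 8.
A5 applies: 8 + 2 = 10.
A6 applies (level before this adjustment is 10 < 24, so +1): 10 + 1 = 11.
Final offense level: 11.
Criminal history: 9 prior points → Category 4 (4-14).
Level 11 falls in the 8-19 band.
Grid: Level 8-19 × Category 4 = 690-930 days.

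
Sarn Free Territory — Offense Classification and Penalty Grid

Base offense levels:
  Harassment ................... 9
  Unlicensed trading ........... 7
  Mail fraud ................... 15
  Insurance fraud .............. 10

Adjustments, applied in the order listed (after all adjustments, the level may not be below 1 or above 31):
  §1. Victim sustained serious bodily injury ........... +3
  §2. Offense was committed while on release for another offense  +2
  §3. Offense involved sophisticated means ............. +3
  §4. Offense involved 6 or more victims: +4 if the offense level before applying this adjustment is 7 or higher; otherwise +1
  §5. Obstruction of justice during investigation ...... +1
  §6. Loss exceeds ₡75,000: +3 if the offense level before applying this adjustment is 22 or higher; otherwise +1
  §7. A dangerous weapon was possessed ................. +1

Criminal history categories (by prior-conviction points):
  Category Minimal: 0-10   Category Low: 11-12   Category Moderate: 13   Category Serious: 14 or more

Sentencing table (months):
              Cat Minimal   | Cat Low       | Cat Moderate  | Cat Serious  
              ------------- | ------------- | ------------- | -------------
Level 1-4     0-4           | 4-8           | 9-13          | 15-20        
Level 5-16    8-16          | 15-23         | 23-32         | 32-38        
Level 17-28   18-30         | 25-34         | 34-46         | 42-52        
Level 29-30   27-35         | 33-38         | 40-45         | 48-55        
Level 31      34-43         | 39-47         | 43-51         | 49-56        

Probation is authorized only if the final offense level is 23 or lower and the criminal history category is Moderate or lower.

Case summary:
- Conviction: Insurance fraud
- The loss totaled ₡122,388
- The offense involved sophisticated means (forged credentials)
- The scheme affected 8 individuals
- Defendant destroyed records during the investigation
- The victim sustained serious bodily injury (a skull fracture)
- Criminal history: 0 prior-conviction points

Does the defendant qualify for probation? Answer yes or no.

Yes

Base offense level for insurance fraud: 10.
§1 applies: 10 + 3 = 13.
§3 applies: 13 + 3 = 16.
§4 applies (level before this adjustment is 16 ≥ 7, so +4): 16 + 4 = 20.
§5 applies: 20 + 1 = 21.
§6 applies (level before this adjustment is 21 < 22, so +1): 21 + 1 = 22.
Final offense level: 22.
Criminal history: 0 prior points → Category Minimal (0-10).
Level 22 falls in the 17-28 band.
Grid: Level 17-28 × Category Minimal = 18-30 months.
Probation check: level 22 ≤ 23 and category Minimal ≤ Moderate → eligible.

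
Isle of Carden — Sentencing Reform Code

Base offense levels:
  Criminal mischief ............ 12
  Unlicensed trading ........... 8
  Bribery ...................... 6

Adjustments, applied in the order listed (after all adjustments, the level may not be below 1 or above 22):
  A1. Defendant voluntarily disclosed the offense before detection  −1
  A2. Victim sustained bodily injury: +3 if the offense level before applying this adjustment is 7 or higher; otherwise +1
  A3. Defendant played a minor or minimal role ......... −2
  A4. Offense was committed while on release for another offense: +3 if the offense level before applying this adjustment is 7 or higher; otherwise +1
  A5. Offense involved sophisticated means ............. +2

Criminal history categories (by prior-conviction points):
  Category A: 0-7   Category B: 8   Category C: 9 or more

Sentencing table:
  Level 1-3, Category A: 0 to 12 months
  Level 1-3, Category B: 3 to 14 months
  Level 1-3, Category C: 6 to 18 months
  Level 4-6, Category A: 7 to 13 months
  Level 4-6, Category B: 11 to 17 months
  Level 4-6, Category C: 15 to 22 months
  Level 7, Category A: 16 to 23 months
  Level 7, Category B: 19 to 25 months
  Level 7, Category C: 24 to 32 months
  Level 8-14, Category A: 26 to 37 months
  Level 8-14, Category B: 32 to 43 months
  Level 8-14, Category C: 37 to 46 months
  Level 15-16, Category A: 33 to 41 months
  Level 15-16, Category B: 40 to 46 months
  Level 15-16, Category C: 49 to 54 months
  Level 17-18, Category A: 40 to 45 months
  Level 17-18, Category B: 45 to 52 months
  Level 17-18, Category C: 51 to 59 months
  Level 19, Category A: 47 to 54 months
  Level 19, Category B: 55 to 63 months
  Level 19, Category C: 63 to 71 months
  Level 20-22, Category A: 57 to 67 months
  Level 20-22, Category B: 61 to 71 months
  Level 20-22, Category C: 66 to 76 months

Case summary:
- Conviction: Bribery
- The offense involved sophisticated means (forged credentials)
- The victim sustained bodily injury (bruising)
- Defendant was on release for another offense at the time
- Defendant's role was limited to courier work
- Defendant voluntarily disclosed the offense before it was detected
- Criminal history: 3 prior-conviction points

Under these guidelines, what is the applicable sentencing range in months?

Base offense level for bribery: 6.
A1 applies: 6 − 1 = 5.
A2 applies (level before this adjustment is 5 < 7, so +1): 5 + 1 = 6.
A3 applies: 6 − 2 = 4.
A4 applies (level before this adjustment is 4 < 7, so +1): 4 + 1 = 5.
A5 applies: 5 + 2 = 7.
Final offense level: 7.
Criminal history: 3 prior points → Category A (0-7).
Level 7 falls in the 7 band.
Grid: Level 7 × Category A = 16-23 months.

16-23 months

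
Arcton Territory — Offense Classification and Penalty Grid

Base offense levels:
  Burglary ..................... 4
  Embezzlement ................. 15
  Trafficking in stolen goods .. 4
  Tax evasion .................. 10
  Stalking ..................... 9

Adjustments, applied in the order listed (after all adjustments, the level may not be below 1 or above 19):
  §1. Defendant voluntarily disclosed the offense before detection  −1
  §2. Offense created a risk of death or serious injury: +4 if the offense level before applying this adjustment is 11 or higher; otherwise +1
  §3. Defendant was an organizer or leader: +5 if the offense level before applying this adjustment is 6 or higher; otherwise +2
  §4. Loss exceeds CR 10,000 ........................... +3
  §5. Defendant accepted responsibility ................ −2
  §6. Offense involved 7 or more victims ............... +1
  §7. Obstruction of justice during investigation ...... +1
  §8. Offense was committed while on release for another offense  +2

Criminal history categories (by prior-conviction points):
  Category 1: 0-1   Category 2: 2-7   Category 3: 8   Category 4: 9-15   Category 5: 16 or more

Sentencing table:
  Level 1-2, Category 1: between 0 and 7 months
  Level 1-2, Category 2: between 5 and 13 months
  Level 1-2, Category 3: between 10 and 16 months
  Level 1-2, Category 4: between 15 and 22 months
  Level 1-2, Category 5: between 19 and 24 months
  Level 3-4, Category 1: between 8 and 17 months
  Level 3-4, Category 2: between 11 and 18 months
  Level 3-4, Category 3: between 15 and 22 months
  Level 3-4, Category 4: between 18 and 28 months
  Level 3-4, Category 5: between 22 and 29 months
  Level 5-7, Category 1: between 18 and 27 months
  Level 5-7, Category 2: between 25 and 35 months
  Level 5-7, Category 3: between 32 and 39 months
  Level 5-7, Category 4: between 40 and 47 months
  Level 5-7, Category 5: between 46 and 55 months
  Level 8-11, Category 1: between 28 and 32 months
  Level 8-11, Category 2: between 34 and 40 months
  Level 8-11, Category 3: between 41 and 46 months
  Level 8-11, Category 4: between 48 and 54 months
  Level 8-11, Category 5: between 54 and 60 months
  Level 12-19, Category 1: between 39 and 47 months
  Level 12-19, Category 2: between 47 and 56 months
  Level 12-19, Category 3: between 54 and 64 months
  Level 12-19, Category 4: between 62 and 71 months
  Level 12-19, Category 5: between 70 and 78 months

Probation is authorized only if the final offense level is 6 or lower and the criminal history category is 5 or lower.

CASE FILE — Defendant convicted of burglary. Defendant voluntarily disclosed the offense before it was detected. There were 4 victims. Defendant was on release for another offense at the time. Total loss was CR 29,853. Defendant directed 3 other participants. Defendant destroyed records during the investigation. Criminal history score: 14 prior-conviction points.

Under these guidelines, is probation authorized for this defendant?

Base offense level for burglary: 4.
§1 applies: 4 − 1 = 3.
§2 does not apply.
§3 applies (level before this adjustment is 3 < 6, so +2): 3 + 2 = 5.
§4 applies: 5 + 3 = 8.
§5 does not apply.
§6 does not apply.
§7 applies: 8 + 1 = 9.
§8 applies: 9 + 2 = 11.
Final offense level: 11.
Criminal history: 14 prior points → Category 4 (9-15).
Level 11 falls in the 8-11 band.
Grid: Level 8-11 × Category 4 = 48-54 months.
Probation check: level 11 > 6 and category 4 ≤ 5 → not eligible.

No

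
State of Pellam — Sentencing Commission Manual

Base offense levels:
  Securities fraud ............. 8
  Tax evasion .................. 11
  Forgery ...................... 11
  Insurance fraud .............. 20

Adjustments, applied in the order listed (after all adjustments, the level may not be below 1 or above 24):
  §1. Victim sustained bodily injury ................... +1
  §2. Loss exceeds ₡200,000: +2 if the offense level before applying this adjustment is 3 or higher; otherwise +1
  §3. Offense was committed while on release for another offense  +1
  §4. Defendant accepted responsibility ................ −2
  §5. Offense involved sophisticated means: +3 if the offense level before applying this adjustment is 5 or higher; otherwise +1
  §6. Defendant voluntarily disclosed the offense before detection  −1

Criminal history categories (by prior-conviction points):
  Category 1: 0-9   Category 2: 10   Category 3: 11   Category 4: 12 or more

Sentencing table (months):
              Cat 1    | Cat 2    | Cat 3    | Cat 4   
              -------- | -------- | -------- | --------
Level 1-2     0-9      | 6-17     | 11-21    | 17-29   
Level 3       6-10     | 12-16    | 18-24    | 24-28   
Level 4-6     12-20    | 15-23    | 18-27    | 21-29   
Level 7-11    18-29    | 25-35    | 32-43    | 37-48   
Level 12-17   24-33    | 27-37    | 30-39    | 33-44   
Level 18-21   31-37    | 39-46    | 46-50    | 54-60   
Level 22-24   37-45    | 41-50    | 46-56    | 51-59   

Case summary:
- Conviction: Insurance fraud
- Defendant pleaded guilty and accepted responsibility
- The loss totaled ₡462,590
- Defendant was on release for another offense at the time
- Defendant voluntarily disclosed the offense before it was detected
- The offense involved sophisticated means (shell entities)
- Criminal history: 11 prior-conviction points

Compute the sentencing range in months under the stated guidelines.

46-56 months

Base offense level for insurance fraud: 20.
§1 does not apply.
§2 applies (level before this adjustment is 20 ≥ 3, so +2): 20 + 2 = 22.
§3 applies: 22 + 1 = 23.
§4 applies: 23 − 2 = 21.
§5 applies (level before this adjustment is 21 ≥ 5, so +3): 21 + 3 = 24.
§6 applies: 24 − 1 = 23.
Final offense level: 23.
Criminal history: 11 prior points → Category 3 (11).
Level 23 falls in the 22-24 band.
Grid: Level 22-24 × Category 3 = 46-56 months.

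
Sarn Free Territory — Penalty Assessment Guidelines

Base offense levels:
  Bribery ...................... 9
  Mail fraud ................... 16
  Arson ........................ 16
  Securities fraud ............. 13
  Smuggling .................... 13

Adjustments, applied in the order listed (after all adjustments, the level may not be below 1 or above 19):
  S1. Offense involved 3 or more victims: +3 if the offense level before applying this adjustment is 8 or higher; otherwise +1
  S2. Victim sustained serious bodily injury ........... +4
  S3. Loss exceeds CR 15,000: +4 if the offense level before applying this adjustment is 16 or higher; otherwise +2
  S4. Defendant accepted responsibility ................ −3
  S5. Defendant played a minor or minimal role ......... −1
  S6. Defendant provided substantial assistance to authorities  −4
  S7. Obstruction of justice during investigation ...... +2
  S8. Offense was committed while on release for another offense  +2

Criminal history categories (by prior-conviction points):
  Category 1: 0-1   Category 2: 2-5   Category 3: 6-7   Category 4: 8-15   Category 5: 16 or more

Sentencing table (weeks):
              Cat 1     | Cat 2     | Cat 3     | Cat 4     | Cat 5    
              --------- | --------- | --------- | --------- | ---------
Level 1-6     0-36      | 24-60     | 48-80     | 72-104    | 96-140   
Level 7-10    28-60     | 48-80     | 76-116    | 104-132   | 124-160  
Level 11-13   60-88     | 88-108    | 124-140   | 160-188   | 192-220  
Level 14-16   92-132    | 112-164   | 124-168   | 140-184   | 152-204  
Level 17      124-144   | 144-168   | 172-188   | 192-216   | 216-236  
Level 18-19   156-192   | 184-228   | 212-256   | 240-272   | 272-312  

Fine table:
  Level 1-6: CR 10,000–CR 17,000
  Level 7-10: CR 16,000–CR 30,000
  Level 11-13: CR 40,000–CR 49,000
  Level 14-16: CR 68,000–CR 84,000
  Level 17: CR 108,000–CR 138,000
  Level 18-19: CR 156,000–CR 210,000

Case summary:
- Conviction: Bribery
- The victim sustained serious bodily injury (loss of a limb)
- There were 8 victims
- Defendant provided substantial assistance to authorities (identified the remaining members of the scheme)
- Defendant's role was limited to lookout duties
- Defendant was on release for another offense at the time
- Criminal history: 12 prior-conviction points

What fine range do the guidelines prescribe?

CR 40,000–CR 49,000

Base offense level for bribery: 9.
S1 applies (level before this adjustment is 9 ≥ 8, so +3): 9 + 3 = 12.
S2 applies: 12 + 4 = 16.
S3 does not apply.
S4 does not apply.
S5 applies: 16 − 1 = 15.
S6 applies: 15 − 4 = 11.
S7 does not apply.
S8 applies: 11 + 2 = 13.
Final offense level: 13.
Level 13 falls in the 11-13 band.
Fine table: Level 11-13 → CR 40,000–CR 49,000.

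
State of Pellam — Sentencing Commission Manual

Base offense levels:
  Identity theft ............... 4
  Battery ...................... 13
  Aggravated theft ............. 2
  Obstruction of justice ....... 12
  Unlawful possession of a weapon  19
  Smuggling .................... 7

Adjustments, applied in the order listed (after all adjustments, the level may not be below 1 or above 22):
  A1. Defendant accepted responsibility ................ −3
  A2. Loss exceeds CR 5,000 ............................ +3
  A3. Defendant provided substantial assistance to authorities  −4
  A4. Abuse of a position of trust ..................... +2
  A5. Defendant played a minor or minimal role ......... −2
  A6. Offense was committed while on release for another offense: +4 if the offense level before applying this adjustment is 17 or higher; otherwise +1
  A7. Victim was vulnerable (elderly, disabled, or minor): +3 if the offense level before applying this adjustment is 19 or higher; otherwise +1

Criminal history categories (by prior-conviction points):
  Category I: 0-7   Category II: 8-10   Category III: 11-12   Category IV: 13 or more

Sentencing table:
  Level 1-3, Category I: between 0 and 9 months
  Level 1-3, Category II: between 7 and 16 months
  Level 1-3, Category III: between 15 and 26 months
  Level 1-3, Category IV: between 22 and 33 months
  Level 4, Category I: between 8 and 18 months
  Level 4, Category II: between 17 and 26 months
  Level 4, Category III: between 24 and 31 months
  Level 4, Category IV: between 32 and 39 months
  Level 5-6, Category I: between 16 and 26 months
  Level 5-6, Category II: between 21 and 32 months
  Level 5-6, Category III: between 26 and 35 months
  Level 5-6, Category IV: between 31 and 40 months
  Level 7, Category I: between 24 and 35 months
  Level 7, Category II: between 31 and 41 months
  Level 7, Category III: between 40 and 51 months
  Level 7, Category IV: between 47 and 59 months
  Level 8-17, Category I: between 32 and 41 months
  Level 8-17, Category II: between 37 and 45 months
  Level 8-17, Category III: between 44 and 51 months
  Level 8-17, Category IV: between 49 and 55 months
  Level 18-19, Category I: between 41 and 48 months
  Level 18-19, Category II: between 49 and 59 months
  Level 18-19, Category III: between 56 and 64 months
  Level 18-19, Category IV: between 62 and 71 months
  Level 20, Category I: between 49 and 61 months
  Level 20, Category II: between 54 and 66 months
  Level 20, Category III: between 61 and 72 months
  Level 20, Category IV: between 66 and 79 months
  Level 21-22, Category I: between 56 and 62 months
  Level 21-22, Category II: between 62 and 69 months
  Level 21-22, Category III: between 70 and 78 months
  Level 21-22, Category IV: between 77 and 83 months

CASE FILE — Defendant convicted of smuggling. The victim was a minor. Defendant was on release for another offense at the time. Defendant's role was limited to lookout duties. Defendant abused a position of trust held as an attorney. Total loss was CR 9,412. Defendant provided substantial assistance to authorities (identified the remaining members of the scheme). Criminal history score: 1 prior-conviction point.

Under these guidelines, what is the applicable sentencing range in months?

Base offense level for smuggling: 7.
A1 does not apply.
A2 applies: 7 + 3 = 10.
A3 applies: 10 − 4 = 6.
A4 applies: 6 + 2 = 8.
A5 applies: 8 − 2 = 6.
A6 applies (level before this adjustment is 6 < 17, so +1): 6 + 1 = 7.
A7 applies (level before this adjustment is 7 < 19, so +1): 7 + 1 = 8.
Final offense level: 8.
Criminal history: 1 prior point → Category I (0-7).
Level 8 falls in the 8-17 band.
Grid: Level 8-17 × Category I = 32-41 months.

32-41 months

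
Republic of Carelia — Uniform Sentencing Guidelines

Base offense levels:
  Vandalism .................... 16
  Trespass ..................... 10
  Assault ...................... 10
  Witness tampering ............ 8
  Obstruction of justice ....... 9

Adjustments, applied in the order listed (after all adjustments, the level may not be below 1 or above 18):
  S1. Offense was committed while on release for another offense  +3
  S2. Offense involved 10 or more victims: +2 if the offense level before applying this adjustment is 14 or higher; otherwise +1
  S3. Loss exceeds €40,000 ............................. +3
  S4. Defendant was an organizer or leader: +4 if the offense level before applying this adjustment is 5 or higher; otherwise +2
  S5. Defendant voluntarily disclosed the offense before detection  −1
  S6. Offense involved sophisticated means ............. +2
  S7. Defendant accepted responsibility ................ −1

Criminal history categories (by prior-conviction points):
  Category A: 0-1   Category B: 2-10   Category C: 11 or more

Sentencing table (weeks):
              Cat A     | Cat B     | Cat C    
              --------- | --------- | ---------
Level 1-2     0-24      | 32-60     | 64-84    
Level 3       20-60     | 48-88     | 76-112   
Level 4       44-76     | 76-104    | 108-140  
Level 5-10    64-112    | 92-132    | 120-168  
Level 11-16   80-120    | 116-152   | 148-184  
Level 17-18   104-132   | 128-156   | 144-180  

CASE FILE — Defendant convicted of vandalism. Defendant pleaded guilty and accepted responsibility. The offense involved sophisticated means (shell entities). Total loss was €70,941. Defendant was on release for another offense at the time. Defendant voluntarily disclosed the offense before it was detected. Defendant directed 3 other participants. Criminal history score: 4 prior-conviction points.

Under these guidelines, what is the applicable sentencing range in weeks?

128-156 weeks

Base offense level for vandalism: 16.
S1 applies: 16 + 3 = 19.
S2 does not apply.
S3 applies: 19 + 3 = 22.
S4 applies (level before this adjustment is 22 ≥ 5, so +4): 22 + 4 = 26.
S5 applies: 26 − 1 = 25.
S6 applies: 25 + 2 = 27.
S7 applies: 27 − 1 = 26.
Level 26 exceeds the maximum of 18; capped at 18.
Final offense level: 18.
Criminal history: 4 prior points → Category B (2-10).
Level 18 falls in the 17-18 band.
Grid: Level 17-18 × Category B = 128-156 weeks.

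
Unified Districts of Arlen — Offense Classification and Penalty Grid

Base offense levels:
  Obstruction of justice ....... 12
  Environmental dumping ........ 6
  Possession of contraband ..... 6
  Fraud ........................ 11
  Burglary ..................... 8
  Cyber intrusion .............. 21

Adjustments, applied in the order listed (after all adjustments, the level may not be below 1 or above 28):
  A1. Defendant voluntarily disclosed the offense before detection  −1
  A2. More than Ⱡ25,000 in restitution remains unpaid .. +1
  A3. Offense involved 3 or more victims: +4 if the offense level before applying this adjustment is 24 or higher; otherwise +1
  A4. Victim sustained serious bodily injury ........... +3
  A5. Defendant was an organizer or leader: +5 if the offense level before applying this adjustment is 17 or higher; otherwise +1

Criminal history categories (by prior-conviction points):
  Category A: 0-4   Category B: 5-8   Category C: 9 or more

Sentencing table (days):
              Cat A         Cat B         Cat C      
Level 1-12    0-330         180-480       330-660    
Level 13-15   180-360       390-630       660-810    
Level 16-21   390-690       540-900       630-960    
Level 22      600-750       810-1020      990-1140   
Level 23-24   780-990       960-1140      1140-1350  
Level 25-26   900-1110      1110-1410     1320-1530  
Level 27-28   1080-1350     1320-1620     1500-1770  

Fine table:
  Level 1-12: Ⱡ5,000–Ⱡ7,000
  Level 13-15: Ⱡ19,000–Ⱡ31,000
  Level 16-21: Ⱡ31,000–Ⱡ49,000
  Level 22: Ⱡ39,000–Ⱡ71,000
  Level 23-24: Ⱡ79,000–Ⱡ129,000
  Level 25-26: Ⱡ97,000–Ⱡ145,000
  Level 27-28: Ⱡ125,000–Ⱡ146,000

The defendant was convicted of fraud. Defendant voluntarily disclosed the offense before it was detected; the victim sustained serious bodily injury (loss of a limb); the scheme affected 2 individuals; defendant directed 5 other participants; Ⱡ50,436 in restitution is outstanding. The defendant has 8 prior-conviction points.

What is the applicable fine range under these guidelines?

Ⱡ19,000–Ⱡ31,000

Base offense level for fraud: 11.
A1 applies: 11 − 1 = 10.
A2 applies: 10 + 1 = 11.
A3 does not apply.
A4 applies: 11 + 3 = 14.
A5 applies (level before this adjustment is 14 < 17, so +1): 14 + 1 = 15.
Final offense level: 15.
Level 15 falls in the 13-15 band.
Fine table: Level 13-15 → Ⱡ19,000–Ⱡ31,000.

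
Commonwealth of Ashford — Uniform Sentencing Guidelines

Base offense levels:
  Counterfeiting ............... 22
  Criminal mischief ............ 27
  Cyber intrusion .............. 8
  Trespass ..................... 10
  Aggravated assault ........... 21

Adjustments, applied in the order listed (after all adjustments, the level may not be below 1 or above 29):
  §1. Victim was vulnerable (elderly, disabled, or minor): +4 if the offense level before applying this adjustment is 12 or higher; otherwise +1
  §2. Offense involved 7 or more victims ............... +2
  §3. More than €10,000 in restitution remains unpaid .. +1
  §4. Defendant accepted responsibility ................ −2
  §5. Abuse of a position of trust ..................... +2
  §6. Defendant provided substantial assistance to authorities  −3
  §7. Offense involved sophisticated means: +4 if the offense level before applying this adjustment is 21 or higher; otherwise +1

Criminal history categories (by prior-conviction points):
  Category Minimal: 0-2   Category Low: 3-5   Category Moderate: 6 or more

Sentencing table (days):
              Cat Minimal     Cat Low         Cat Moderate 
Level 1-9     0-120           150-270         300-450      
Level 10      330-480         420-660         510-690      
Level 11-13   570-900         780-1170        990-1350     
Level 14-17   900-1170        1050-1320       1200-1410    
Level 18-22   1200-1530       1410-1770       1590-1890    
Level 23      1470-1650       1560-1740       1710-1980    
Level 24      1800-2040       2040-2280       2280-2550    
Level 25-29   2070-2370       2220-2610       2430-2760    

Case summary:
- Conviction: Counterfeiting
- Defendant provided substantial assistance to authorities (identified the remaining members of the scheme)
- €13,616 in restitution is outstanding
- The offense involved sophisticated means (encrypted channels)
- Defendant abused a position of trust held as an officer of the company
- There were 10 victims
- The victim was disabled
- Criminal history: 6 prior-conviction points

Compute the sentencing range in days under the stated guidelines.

2430-2760 days

Base offense level for counterfeiting: 22.
§1 applies (level before this adjustment is 22 ≥ 12, so +4): 22 + 4 = 26.
§2 applies: 26 + 2 = 28.
§3 applies: 28 + 1 = 29.
§5 applies: 29 + 2 = 31.
§6 applies: 31 − 3 = 28.
§7 applies (level before this adjustment is 28 ≥ 21, so +4): 28 + 4 = 32.
Level 32 exceeds the maximum of 29; capped at 29.
Final offense level: 29.
Criminal history: 6 prior points → Category Moderate (6+).
Level 29 falls in the 25-29 band.
Grid: Level 25-29 × Category Moderate = 2430-2760 days.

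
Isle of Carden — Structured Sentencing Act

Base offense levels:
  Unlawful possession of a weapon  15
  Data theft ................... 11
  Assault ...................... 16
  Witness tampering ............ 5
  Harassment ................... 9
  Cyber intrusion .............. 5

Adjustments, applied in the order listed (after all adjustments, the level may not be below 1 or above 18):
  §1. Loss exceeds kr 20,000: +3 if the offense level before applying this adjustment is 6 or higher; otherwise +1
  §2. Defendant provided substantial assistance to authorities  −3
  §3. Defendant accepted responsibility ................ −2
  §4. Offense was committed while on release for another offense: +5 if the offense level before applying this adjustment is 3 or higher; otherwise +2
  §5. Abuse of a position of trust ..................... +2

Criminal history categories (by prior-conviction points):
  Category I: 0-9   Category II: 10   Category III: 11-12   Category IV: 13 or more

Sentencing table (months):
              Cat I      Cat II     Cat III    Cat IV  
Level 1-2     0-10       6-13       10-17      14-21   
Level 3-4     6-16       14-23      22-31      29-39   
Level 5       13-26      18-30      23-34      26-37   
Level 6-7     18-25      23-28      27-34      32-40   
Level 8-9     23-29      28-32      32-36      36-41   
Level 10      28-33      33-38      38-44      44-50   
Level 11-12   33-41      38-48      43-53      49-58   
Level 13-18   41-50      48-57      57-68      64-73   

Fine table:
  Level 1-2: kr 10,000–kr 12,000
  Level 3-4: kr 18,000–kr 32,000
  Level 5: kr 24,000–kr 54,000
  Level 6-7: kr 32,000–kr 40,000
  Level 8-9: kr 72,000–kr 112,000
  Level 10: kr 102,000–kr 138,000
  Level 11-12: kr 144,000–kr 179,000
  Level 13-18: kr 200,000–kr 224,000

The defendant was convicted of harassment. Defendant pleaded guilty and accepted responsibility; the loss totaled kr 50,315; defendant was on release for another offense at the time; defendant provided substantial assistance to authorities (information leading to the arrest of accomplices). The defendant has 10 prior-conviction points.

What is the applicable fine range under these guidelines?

kr 144,000–kr 179,000

Base offense level for harassment: 9.
§1 applies (level before this adjustment is 9 ≥ 6, so +3): 9 + 3 = 12.
§2 applies: 12 − 3 = 9.
§3 applies: 9 − 2 = 7.
§4 applies (level before this adjustment is 7 ≥ 3, so +5): 7 + 5 = 12.
Final offense level: 12.
Level 12 falls in the 11-12 band.
Fine table: Level 11-12 → kr 144,000–kr 179,000.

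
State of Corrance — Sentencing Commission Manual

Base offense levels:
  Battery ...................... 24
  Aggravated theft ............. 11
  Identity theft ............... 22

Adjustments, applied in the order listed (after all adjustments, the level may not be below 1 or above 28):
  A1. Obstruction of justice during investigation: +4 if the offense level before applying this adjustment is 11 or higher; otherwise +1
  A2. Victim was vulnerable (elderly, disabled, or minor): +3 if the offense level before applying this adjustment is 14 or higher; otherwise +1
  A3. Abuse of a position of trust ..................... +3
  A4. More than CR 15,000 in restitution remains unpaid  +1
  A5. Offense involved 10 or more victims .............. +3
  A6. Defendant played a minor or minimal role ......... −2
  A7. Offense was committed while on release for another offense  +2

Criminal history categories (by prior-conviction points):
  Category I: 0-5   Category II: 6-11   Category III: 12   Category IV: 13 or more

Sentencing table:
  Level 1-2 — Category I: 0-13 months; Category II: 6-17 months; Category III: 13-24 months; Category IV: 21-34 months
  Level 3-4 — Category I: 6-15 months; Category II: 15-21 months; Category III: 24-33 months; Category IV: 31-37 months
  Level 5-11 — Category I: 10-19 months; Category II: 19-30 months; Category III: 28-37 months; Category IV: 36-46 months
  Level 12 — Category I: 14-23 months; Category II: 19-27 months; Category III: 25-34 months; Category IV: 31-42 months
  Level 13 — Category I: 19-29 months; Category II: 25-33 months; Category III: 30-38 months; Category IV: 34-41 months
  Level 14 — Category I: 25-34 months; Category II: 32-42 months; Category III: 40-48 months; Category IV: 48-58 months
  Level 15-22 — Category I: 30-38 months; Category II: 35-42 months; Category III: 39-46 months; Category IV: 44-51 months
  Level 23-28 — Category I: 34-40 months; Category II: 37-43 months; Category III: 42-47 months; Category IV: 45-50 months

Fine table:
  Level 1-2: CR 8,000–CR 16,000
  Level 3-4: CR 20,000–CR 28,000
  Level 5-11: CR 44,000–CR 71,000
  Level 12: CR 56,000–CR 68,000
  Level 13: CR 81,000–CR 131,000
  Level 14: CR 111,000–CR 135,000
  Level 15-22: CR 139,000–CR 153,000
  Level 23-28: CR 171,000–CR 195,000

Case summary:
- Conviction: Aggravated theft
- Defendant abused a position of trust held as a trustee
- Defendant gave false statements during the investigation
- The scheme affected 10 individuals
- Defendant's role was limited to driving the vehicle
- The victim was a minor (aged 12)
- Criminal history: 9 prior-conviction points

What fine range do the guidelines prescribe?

Base offense level for aggravated theft: 11.
A1 applies (level before this adjustment is 11 ≥ 11, so +4): 11 + 4 = 15.
A2 applies (level before this adjustment is 15 ≥ 14, so +3): 15 + 3 = 18.
A3 applies: 18 + 3 = 21.
A4 does not apply.
A5 applies: 21 + 3 = 24.
A6 applies: 24 − 2 = 22.
Final offense level: 22.
Level 22 falls in the 15-22 band.
Fine table: Level 15-22 → CR 139,000–CR 153,000.

CR 139,000–CR 153,000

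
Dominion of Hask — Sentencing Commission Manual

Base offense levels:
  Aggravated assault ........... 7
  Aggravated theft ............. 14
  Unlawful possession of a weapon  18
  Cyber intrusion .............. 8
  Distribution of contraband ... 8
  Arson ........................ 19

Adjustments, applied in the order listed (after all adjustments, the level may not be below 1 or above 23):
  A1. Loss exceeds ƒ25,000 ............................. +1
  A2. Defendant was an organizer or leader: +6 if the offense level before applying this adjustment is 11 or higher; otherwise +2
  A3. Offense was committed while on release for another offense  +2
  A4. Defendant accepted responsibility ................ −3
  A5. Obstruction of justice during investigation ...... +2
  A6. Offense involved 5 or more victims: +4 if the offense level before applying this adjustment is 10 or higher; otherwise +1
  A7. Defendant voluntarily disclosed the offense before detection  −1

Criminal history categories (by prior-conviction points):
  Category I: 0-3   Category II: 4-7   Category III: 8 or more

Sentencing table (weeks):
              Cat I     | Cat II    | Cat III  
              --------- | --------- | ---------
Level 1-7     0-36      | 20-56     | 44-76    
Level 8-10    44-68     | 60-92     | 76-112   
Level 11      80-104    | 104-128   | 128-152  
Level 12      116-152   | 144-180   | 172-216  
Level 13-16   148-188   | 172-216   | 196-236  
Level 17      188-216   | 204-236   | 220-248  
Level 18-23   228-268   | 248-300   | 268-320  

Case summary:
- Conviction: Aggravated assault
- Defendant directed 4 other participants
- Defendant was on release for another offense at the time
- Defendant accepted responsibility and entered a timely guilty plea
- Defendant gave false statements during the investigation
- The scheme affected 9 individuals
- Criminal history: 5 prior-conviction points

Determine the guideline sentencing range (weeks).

172-216 weeks

Base offense level for aggravated assault: 7.
A1 does not apply.
A2 applies (level before this adjustment is 7 < 11, so +2): 7 + 2 = 9.
A3 applies: 9 + 2 = 11.
A4 applies: 11 − 3 = 8.
A5 applies: 8 + 2 = 10.
A6 applies (level before this adjustment is 10 ≥ 10, so +4): 10 + 4 = 14.
Final offense level: 14.
Criminal history: 5 prior points → Category II (4-7).
Level 14 falls in the 13-16 band.
Grid: Level 13-16 × Category II = 172-216 weeks.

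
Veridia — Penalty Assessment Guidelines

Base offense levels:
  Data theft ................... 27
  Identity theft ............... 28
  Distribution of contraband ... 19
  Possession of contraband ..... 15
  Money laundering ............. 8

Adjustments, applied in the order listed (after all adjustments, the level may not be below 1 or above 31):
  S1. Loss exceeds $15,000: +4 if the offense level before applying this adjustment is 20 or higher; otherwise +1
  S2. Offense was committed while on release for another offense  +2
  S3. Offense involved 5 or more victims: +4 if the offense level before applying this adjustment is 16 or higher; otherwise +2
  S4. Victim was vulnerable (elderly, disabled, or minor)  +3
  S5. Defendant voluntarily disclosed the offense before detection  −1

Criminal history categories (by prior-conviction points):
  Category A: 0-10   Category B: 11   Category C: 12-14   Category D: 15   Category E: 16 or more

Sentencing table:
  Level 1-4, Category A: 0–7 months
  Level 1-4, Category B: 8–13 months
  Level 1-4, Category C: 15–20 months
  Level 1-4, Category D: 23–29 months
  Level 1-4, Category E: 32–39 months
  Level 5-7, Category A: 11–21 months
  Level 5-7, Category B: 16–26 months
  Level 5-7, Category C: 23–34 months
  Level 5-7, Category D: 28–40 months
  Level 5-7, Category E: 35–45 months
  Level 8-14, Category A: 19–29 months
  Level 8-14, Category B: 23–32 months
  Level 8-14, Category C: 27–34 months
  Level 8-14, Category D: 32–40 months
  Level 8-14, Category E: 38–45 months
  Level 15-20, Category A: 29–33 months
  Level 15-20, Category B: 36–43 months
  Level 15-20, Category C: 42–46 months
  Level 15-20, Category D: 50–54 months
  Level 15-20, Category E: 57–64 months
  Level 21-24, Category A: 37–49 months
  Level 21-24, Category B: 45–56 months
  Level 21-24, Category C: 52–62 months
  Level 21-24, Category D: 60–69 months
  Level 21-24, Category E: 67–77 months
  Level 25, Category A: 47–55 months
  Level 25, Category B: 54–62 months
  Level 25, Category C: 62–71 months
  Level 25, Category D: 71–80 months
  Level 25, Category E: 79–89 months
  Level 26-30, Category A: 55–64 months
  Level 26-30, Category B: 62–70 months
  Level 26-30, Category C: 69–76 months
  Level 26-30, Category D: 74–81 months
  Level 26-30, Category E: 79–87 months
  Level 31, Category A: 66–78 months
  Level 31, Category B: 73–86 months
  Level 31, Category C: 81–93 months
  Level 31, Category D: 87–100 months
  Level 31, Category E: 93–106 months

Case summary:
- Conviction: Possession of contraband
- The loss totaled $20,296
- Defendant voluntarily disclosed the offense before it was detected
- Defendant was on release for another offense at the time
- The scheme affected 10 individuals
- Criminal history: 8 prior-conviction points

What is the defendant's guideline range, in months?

37-49 months

Base offense level for possession of contraband: 15.
S1 applies (level before this adjustment is 15 < 20, so +1): 15 + 1 = 16.
S2 applies: 16 + 2 = 18.
S3 applies (level before this adjustment is 18 ≥ 16, so +4): 18 + 4 = 22.
S5 applies: 22 − 1 = 21.
Final offense level: 21.
Criminal history: 8 prior points → Category A (0-10).
Level 21 falls in the 21-24 band.
Grid: Level 21-24 × Category A = 37-49 months.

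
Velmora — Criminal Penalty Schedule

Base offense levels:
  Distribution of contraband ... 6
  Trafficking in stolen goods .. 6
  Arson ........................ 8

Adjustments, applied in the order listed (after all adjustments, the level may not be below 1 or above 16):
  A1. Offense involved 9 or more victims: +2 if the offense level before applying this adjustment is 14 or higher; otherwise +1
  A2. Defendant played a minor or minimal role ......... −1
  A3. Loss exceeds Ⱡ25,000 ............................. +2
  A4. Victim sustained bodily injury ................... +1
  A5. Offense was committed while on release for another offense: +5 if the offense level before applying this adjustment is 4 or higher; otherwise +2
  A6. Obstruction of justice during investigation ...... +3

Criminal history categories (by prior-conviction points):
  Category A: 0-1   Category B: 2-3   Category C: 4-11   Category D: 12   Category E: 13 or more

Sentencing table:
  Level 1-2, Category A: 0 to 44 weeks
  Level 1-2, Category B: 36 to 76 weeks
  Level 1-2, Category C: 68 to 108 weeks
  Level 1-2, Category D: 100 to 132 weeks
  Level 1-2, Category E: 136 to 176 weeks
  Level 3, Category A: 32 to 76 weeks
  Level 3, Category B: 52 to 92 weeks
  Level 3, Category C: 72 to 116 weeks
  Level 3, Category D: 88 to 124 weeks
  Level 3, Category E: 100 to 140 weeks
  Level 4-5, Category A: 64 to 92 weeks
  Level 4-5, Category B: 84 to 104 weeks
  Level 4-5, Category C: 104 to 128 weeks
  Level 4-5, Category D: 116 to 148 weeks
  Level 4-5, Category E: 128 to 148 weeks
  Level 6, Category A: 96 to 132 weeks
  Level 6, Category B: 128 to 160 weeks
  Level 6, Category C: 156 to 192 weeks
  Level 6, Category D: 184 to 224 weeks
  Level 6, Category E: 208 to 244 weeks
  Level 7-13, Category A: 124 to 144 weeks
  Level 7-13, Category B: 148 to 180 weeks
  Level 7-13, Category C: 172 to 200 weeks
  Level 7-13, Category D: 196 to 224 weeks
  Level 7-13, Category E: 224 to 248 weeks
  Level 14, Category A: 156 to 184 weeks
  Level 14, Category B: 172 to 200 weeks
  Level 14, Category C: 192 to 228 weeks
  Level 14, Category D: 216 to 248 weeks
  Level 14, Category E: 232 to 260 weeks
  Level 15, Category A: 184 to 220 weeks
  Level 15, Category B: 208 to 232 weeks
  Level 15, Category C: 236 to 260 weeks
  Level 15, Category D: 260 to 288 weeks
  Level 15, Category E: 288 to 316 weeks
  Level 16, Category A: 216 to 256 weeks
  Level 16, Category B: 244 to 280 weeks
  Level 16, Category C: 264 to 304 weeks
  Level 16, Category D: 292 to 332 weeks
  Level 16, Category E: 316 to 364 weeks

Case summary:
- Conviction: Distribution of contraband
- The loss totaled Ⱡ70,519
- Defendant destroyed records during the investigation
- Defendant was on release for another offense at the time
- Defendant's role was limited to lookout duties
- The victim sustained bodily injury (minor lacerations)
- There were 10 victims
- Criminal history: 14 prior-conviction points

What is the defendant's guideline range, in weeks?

Base offense level for distribution of contraband: 6.
A1 applies (level before this adjustment is 6 < 14, so +1): 6 + 1 = 7.
A2 applies: 7 − 1 = 6.
A3 applies: 6 + 2 = 8.
A4 applies: 8 + 1 = 9.
A5 applies (level before this adjustment is 9 ≥ 4, so +5): 9 + 5 = 14.
A6 applies: 14 + 3 = 17.
Level 17 exceeds the maximum of 16; capped at 16.
Final offense level: 16.
Criminal history: 14 prior points → Category E (13+).
Level 16 falls in the 16 band.
Grid: Level 16 × Category E = 316-364 weeks.

316-364 weeks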